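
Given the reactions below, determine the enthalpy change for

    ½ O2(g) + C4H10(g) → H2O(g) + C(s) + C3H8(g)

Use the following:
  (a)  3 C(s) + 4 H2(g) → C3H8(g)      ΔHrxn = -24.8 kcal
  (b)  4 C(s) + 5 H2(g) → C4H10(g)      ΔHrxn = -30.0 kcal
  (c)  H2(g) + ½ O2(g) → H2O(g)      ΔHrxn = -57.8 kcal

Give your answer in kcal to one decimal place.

(a) as written: -24.8 kcal
(b) reversed: +30.0 kcal
(c) as written: -57.8 kcal
By Hess's law, ΔHrxn = (1)·(-24.8) + (-1)·(-30.0) + (1)·(-57.8) = -52.6 kcal

ΔHrxn = -52.6 kcal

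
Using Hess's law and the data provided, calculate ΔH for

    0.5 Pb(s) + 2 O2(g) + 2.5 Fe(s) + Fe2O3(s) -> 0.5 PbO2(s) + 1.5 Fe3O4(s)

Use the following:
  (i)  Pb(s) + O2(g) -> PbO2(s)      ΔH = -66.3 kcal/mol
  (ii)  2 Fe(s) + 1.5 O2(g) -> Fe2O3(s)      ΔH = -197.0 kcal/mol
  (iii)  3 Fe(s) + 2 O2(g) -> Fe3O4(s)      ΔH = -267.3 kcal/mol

(i) × 1/2: (1/2)·(-66.3) = -33.15 kcal/mol
(ii) reversed: +197.0 kcal/mol
(iii) × 3/2: (3/2)·(-267.3) = -400.95 kcal/mol
Summing the manipulated equations, ΔH = (-33.15) + (+197.0) + (-400.95) = -237.1 kcal/mol

ΔH = -237.1 kcal/mol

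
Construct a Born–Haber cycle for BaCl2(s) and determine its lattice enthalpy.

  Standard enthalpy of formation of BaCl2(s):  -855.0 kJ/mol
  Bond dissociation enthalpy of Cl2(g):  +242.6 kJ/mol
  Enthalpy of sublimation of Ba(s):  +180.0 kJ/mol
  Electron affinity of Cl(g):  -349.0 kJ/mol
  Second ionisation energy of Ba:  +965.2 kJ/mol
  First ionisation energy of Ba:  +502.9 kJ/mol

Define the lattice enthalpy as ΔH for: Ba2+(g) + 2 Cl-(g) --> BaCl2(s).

U = -2047.7 kJ/mol

ΔHf° = 1·ΔHsub + 1·(ΣIE) + 1·D(Cl2) + 2·EA + U
-855.0 = 1·(+180.0) + 1·(+1468.1) + 1·(+242.6) + 2·(-349.0) + U
U = -855.0 − (+1192.7) = -2047.7 kJ/mol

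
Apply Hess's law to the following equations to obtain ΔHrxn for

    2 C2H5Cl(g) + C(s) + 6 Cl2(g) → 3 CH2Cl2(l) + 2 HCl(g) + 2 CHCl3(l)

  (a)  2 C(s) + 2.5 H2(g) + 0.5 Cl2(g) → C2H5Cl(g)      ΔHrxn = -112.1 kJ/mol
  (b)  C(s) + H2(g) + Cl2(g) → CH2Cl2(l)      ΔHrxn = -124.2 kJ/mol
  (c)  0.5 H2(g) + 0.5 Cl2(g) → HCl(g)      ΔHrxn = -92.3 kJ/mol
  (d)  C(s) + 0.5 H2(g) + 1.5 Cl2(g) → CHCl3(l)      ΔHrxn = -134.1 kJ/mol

ΔHrxn = -601.2 kJ/mol

(a) reversed and × 2 (reverse to put C2H5Cl(g) on the reactant side; ×2 to match 2 C2H5Cl(g) in the target): (-2)·(-112.1) = +224.2 kJ/mol
(b) × 3 (×3 to match 3 CH2Cl2(l) in the target): (3)·(-124.2) = -372.6 kJ/mol
(c) × 2 (×2 to match 2 HCl(g) in the target): (2)·(-92.3) = -184.6 kJ/mol
(d) × 2 (scale by 2 for the 2 CHCl3(l)): (2)·(-134.1) = -268.2 kJ/mol
ΔHrxn = (+224.2) + (-372.6) + (-184.6) + (-268.2) = -601.2 kJ/mol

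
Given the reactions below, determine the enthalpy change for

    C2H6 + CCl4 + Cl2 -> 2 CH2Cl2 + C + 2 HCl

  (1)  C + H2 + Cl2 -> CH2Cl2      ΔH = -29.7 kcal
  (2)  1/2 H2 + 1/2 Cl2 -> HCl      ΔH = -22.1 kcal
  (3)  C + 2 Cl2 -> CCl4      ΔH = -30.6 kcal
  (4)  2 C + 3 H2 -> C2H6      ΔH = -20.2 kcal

(1) × 2 (scale by 2 for the 2 CH2Cl2): (2)·(-29.7) = -59.4 kcal
(2) × 2 (scale by 2 for the 2 HCl): (2)·(-22.1) = -44.2 kcal
(3) reversed (CCl4 must end up as a reactant): +30.6 kcal
(4) reversed (reverse to put C2H6 on the reactant side): +20.2 kcal
Since enthalpy is a state function, ΔH = (-59.4) + (-44.2) + (+30.6) + (+20.2) = -52.8 kcal

ΔH = -52.8 kcal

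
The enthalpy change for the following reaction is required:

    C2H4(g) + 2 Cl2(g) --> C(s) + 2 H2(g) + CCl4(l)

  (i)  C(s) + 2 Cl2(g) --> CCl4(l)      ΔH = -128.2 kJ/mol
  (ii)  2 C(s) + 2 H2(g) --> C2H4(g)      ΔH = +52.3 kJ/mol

ΔH = -180.5 kJ/mol

(i) as written (CCl4(l) already on the product side): -128.2 kJ/mol
(ii) reversed (reverse to put C2H4(g) on the reactant side): -52.3 kJ/mol
ΔH = (-128.2) + (-52.3) = -180.5 kJ/mol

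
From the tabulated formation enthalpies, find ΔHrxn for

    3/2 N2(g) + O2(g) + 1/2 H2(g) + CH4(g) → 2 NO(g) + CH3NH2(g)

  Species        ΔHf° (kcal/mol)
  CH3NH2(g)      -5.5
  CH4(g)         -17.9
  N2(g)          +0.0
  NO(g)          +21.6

Products: 2·(+21.6) + 1·(-5.5) = +37.7
Reactants: 3/2·(+0.0) + 1·(+0.0) + 1/2·(+0.0) + 1·(-17.9) = -17.9
ΔHrxn = (+37.7) − (-17.9) = 55.6 kcal/mol

ΔHrxn = 55.6 kcal/mol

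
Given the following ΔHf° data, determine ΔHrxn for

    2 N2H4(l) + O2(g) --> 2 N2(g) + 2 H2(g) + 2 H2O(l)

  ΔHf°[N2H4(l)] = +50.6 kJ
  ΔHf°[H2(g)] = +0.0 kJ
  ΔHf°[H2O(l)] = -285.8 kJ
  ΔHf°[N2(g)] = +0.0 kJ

Products: 2·(+0.0) + 2·(+0.0) + 2·(-285.8) = -571.6
Reactants: 2·(+50.6) + 1·(+0.0) = +101.2
ΔHrxn = (-571.6) − (+101.2) = -672.8 kJ

ΔHrxn = -672.8 kJ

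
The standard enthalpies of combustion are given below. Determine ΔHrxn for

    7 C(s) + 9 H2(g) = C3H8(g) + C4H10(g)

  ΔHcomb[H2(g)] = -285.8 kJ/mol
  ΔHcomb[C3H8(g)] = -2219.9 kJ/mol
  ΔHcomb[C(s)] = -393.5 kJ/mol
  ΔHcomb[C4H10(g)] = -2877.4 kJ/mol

ΔHrxn = -229.4 kJ/mol

Using ΔH = Σ nΔHc°(reactants) − Σ nΔHc°(products):
= [7·(-393.5) + 9·(-285.8)] − [1·(-2219.9) + 1·(-2877.4)]
= -229.4 kJ/mol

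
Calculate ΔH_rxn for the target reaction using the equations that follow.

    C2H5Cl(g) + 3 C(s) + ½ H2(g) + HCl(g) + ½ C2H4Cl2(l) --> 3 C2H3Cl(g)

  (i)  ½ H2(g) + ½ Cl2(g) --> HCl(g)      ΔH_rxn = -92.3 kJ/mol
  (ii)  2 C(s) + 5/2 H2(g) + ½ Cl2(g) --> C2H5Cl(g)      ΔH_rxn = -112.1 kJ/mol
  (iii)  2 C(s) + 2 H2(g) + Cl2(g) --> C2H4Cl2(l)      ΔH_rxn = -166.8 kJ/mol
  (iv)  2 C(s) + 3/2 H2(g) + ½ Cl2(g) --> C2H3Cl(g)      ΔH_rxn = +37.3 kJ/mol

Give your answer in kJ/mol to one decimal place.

(i) reversed: +92.3 kJ/mol
(ii) reversed: +112.1 kJ/mol
(iii) reversed and × 1/2: (-1/2)·(-166.8) = +83.4 kJ/mol
(iv) × 3: (3)·(+37.3) = +111.9 kJ/mol
Summing the manipulated equations, ΔH_rxn = (+92.3) + (+112.1) + (+83.4) + (+111.9) = 399.7 kJ/mol

ΔH_rxn = 399.7 kJ/mol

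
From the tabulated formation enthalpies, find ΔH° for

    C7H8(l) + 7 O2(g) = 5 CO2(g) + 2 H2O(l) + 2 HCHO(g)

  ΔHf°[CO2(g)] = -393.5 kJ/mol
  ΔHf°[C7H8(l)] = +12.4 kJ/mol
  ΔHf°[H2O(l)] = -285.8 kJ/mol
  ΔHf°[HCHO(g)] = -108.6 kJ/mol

Products: 5·(-393.5) + 2·(-285.8) + 2·(-108.6) = -2756.3
Reactants: 1·(+12.4) + 7·(+0.0) = +12.4
ΔH° = (-2756.3) − (+12.4) = -2768.7 kJ/mol

ΔH° = -2768.7 kJ/mol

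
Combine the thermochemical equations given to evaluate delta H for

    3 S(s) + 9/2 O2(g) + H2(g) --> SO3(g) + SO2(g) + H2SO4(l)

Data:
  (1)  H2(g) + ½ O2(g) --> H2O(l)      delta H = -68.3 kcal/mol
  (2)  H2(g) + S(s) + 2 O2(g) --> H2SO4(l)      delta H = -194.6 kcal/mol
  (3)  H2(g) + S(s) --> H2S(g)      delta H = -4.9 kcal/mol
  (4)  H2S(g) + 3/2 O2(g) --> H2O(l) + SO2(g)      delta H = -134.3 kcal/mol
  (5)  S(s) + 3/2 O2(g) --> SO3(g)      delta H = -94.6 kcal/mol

delta H = -360.1 kcal/mol

(1) reversed: +68.3 kcal/mol
(2) as written: -194.6 kcal/mol
(3) as written: -4.9 kcal/mol
(4) as written: -134.3 kcal/mol
(5) as written: -94.6 kcal/mol
delta H = (-1)·(-68.3) + (1)·(-194.6) + (1)·(-4.9) + (1)·(-134.3) + (1)·(-94.6) = -360.1 kcal/mol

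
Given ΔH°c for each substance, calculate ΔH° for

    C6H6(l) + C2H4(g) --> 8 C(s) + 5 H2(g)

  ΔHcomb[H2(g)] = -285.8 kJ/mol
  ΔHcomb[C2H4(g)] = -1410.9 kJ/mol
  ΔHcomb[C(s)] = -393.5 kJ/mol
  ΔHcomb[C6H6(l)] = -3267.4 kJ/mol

With combustion enthalpies, reactants minus products:
= [1·(-3267.4) + 1·(-1410.9)] − [8·(-393.5) + 5·(-285.8)]
= -101.3 kJ/mol

ΔH° = -101.3 kJ/mol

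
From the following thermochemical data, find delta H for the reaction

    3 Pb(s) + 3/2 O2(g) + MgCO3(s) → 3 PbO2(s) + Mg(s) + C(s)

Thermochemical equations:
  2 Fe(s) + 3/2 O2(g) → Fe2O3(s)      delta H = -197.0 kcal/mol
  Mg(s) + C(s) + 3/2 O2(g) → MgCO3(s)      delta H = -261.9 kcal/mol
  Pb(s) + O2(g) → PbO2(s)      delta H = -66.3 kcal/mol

equation 1: not needed.
equation 2 reversed: +261.9 kcal/mol
equation 3 × 3: (3)·(-66.3) = -198.9 kcal/mol
By Hess's law, delta H = (+261.9) + (-198.9) = 63.0 kcal/mol

delta H = 63.0 kcal/mol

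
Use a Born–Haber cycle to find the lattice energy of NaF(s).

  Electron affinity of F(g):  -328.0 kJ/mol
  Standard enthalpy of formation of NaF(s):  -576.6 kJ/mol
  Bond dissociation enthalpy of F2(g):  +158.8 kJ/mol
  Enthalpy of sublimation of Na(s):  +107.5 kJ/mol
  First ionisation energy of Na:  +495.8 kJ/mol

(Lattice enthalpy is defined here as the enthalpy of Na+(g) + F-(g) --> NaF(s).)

U = -931.3 kJ/mol

ΔHf° = 1·ΔHsub + 1·(ΣIE) + 1/2·D(F2) + 1·EA + U
-576.6 = 1·(+107.5) + 1·(+495.8) + 1/2·(+158.8) + 1·(-328.0) + U
U = -576.6 − (+354.7) = -931.3 kJ/mol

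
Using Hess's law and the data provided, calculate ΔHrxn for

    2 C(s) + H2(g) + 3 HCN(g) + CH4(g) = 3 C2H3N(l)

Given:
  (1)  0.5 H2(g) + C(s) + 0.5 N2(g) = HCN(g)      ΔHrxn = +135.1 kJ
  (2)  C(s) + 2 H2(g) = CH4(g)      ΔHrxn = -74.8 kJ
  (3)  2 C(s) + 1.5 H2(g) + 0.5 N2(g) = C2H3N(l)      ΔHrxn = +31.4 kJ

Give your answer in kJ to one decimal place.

ΔHrxn = -236.3 kJ

(1) reversed and × 3 (reverse to put HCN(g) on the reactant side; scale by 3 for the 3 HCN(g)): (-3)·(+135.1) = -405.3 kJ
(2) reversed (CH4(g) must end up as a reactant): +74.8 kJ
(3) × 3 (scale by 3 for the 3 C2H3N(l)): (3)·(+31.4) = +94.2 kJ
Summing the manipulated equations, ΔHrxn = (-3)·(+135.1) + (-1)·(-74.8) + (3)·(+31.4) = -236.3 kJ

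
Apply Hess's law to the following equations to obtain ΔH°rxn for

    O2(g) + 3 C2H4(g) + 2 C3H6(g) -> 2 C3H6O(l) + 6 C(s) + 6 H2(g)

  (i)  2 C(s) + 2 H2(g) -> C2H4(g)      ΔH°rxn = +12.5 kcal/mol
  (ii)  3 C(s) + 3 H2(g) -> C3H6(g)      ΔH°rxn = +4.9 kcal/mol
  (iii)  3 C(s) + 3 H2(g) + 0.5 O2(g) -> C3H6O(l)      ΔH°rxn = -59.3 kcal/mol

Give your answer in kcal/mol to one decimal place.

ΔH°rxn = -165.9 kcal/mol

(i) reversed and × 3 (C2H4(g) must end up as a reactant; scale by 3 for the 3 C2H4(g)): (-3)·(+12.5) = -37.5 kcal/mol
(ii) reversed and × 2 (C3H6(g) must end up as a reactant; scale by 2 for the 2 C3H6(g)): (-2)·(+4.9) = -9.8 kcal/mol
(iii) × 2 (×2 to match 2 C3H6O(l) in the target): (2)·(-59.3) = -118.6 kcal/mol
Combining the equations, ΔH°rxn = (-37.5) + (-9.8) + (-118.6) = -165.9 kcal/mol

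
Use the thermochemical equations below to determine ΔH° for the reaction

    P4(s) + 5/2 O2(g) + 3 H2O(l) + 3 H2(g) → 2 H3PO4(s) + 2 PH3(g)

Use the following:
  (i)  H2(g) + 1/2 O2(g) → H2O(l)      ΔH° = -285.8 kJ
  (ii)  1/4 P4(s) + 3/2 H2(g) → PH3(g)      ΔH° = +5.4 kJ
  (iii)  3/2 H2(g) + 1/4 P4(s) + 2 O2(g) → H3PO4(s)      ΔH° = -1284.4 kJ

ΔH° = -1700.6 kJ

(i) reversed and × 3: (-3)·(-285.8) = +857.4 kJ
(ii) × 2: (2)·(+5.4) = +10.8 kJ
(iii) × 2: (2)·(-1284.4) = -2568.8 kJ
Combining the equations, ΔH° = (-3)·(-285.8) + (2)·(+5.4) + (2)·(-1284.4) = -1700.6 kJ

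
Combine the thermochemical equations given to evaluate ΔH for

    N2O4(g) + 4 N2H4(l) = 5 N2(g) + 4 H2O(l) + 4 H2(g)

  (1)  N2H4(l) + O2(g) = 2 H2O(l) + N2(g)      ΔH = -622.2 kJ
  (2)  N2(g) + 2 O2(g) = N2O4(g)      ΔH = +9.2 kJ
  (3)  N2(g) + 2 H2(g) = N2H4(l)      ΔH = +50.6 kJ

ΔH = -1354.8 kJ

(1) × 2 (×2 to match 4 H2O(l) in the target): (2)·(-622.2) = -1244.4 kJ
(2) reversed (N2O4(g) must end up as a reactant): -9.2 kJ
(3) reversed and × 2 (H2(g) must end up as a product; scale by 2 for the 4 H2(g)): (-2)·(+50.6) = -101.2 kJ
ΔH = (-1244.4) + (-9.2) + (-101.2) = -1354.8 kJ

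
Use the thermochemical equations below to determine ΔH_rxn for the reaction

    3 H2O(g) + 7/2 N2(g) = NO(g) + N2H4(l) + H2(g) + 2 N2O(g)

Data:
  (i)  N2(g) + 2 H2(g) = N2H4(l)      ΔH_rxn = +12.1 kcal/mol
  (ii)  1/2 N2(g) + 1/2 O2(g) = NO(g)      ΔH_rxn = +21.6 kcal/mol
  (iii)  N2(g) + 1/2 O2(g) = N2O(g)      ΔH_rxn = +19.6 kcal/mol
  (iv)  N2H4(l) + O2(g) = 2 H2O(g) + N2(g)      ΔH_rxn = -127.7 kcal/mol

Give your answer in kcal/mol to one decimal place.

(i) reversed and × 1/2: (-1/2)·(+12.1) = -6.05 kcal/mol
(ii) as written: +21.6 kcal/mol
(iii) × 2: (2)·(+19.6) = +39.2 kcal/mol
(iv) reversed and × 3/2: (-3/2)·(-127.7) = +191.55 kcal/mol
Combining the equations, ΔH_rxn = (-6.05) + (+21.6) + (+39.2) + (+191.55) = 246.3 kcal/mol

ΔH_rxn = 246.3 kcal/mol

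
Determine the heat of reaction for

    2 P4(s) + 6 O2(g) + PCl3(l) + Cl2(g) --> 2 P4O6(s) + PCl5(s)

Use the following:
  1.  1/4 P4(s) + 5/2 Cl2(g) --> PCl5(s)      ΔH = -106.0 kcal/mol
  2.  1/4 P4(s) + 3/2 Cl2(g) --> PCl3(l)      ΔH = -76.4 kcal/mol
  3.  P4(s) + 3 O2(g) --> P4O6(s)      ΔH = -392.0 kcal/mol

eq. 1 as written: -106.0 kcal/mol
eq. 2 reversed: +76.4 kcal/mol
eq. 3 × 2: (2)·(-392.0) = -784.0 kcal/mol
Combining the equations, ΔH = (1)·(-106.0) + (-1)·(-76.4) + (2)·(-392.0) = -813.6 kcal/mol

ΔH = -813.6 kcal/mol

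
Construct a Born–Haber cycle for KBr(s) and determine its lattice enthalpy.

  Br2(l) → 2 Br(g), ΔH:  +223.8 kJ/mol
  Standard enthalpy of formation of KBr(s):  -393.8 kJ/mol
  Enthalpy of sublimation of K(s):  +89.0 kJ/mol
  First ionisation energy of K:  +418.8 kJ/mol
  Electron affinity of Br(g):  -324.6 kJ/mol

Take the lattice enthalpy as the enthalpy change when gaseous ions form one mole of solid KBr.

U = -688.9 kJ/mol

ΔHf° = 1·ΔHsub + 1·(ΣIE) + 1/2·D(Br2) + 1·EA + U
-393.8 = 1·(+89.0) + 1·(+418.8) + 1/2·(+223.8) + 1·(-324.6) + U
U = -393.8 − (+295.1) = -688.9 kJ/mol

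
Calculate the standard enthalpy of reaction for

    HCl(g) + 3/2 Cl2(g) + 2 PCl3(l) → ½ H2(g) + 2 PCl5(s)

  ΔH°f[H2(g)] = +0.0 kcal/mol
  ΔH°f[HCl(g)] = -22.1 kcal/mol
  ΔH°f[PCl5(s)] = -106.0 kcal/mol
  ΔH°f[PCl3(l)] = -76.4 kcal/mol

ΔH_rxn = -37.1 kcal/mol

Products: 1/2·(+0.0) + 2·(-106.0) = -212.0
Reactants: 1·(-22.1) + 3/2·(+0.0) + 2·(-76.4) = -174.9
ΔH_rxn = (-212.0) − (-174.9) = -37.1 kcal/mol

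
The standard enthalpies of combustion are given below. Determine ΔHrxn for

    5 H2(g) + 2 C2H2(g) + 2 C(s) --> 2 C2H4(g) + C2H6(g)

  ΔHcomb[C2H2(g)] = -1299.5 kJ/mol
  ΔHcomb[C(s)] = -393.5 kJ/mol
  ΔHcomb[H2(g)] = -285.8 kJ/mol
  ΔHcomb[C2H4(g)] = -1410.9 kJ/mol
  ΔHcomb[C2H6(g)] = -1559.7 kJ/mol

With combustion enthalpies, reactants minus products:
= [5·(-285.8) + 2·(-1299.5) + 2·(-393.5)] − [2·(-1410.9) + 1·(-1559.7)]
= -433.5 kJ/mol

ΔHrxn = -433.5 kJ/mol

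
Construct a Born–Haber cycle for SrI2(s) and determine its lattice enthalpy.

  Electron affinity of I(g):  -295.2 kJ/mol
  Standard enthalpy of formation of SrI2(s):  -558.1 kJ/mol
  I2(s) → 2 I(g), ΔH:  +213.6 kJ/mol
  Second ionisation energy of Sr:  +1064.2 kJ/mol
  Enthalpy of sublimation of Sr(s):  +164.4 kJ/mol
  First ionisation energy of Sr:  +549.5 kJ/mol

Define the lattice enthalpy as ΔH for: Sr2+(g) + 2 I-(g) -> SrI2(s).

ΔHf° = 1·ΔHsub + 1·(ΣIE) + 1·D(I2) + 2·EA + U
-558.1 = 1·(+164.4) + 1·(+1613.7) + 1·(+213.6) + 2·(-295.2) + U
U = -558.1 − (+1401.3) = -1959.4 kJ/mol

U = -1959.4 kJ/mol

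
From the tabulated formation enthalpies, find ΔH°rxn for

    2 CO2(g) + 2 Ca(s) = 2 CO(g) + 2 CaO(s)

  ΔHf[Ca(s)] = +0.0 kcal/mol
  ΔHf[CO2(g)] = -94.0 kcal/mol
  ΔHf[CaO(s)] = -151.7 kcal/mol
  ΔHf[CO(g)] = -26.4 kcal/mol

Products: 2·(-26.4) + 2·(-151.7) = -356.2
Reactants: 2·(-94.0) + 2·(+0.0) = -188.0
ΔH°rxn = (-356.2) − (-188.0) = -168.2 kcal/mol

ΔH°rxn = -168.2 kcal/mol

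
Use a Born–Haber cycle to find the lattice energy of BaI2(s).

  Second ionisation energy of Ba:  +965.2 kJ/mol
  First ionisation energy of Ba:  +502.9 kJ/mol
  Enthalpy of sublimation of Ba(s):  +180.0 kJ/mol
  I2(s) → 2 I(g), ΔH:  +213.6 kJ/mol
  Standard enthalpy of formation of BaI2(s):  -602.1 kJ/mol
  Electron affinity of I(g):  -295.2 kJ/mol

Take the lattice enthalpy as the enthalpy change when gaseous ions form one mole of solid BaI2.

U = -1873.4 kJ/mol

ΔHf° = 1·ΔHsub + 1·(ΣIE) + 1·D(I2) + 2·EA + U
-602.1 = 1·(+180.0) + 1·(+1468.1) + 1·(+213.6) + 2·(-295.2) + U
U = -602.1 − (+1271.3) = -1873.4 kJ/mol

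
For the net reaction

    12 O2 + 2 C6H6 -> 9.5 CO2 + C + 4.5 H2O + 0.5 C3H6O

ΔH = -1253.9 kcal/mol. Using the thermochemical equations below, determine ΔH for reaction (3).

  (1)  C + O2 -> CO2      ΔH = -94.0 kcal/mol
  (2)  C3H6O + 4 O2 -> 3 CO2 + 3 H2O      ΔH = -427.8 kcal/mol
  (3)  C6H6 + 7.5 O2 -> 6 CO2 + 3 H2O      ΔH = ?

ΔH = -780.9 kcal/mol

(1) reversed: +94.0 kcal/mol
(2) reversed and × 1/2: (-1/2)·(-427.8) = +213.9 kcal/mol
(3) × 2: contributes 2·x
-1253.9 = (+94.0) + (+213.9) + 2·x
x = (-1253.9 − (+307.9)) / (2) = -780.9 kcal/mol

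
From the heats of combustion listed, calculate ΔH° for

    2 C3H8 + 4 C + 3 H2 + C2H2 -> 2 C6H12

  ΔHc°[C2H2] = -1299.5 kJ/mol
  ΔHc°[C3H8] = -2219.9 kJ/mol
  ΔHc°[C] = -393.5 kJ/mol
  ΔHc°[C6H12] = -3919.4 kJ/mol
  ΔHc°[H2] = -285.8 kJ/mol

Using ΔH = Σ nΔHc°(reactants) − Σ nΔHc°(products):
= [2·(-2219.9) + 4·(-393.5) + 3·(-285.8) + 1·(-1299.5)] − [2·(-3919.4)]
= -331.9 kJ/mol

ΔH° = -331.9 kJ/mol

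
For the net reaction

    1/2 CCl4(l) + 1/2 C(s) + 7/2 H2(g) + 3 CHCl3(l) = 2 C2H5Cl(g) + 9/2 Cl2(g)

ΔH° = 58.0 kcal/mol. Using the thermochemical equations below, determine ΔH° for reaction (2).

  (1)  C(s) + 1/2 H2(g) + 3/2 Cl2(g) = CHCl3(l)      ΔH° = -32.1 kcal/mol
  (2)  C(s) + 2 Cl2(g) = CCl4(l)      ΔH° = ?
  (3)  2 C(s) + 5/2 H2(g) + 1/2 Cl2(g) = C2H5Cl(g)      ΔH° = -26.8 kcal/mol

ΔH° = -30.6 kcal/mol

(1) reversed and × 3 (reverse to put CHCl3(l) on the reactant side; ×3 to match 3 CHCl3(l) in the target): (-3)·(-32.1) = +96.3 kcal/mol
(2) reversed and × 1/2 (CCl4(l) must end up as a reactant; scale by 1/2 for the 1/2 CCl4(l)): contributes −1/2·x
(3) × 2 (×2 to match 2 C2H5Cl(g) in the target): (2)·(-26.8) = -53.6 kcal/mol
+58.0 = (+96.3) + (-53.6) − 1/2·x
x = (+58.0 − (+42.7)) / (-1/2) = -30.6 kcal/mol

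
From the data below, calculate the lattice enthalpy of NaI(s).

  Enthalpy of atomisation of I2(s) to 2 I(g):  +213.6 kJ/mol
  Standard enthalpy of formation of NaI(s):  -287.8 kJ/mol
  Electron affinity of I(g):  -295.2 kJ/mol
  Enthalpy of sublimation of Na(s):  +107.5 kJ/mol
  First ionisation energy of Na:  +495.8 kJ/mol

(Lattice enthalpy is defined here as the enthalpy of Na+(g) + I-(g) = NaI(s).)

ΔHf° = 1·ΔHsub + 1·(ΣIE) + 1/2·D(I2) + 1·EA + U
-287.8 = 1·(+107.5) + 1·(+495.8) + 1/2·(+213.6) + 1·(-295.2) + U
U = -287.8 − (+414.9) = -702.7 kJ/mol

U = -702.7 kJ/mol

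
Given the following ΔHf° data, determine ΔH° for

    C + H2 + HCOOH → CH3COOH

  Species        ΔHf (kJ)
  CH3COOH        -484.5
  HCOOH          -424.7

ΔH° = -59.8 kJ

Products: 1·(-484.5) = -484.5
Reactants: 1·(+0.0) + 1·(+0.0) + 1·(-424.7) = -424.7
ΔH° = (-484.5) − (-424.7) = -59.8 kJ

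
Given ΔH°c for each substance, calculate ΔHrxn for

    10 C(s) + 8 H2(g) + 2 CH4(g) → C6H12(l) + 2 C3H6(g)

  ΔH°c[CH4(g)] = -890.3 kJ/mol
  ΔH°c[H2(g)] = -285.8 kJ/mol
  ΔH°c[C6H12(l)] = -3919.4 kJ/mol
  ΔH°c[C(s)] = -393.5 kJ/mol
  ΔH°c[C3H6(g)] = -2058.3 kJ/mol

ΔHrxn = 34.0 kJ/mol

With combustion enthalpies, reactants minus products:
= [10·(-393.5) + 8·(-285.8) + 2·(-890.3)] − [1·(-3919.4) + 2·(-2058.3)]
= 34.0 kJ/mol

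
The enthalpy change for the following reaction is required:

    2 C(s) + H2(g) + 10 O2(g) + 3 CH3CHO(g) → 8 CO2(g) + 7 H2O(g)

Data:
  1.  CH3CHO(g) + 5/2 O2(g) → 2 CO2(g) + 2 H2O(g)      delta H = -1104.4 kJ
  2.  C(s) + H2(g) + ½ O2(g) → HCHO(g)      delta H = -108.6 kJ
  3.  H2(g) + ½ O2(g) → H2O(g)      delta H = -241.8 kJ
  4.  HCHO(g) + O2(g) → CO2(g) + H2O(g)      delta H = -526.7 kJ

delta H = -4342.0 kJ

eq. 1 × 3: (3)·(-1104.4) = -3313.2 kJ
eq. 2 × 2: (2)·(-108.6) = -217.2 kJ
eq. 3 reversed: +241.8 kJ
eq. 4 × 2: (2)·(-526.7) = -1053.4 kJ
delta H = (-3313.2) + (-217.2) + (+241.8) + (-1053.4) = -4342.0 kJ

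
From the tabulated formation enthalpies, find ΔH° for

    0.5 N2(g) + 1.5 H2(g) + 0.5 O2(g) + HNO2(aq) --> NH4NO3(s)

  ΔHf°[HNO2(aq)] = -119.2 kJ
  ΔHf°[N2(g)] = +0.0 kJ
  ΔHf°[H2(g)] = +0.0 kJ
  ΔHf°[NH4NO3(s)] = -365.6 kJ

ΔH° = -246.4 kJ

Products: 1·(-365.6) = -365.6
Reactants: 1/2·(+0.0) + 3/2·(+0.0) + 1/2·(+0.0) + 1·(-119.2) = -119.2
ΔH° = (-365.6) − (-119.2) = -246.4 kJ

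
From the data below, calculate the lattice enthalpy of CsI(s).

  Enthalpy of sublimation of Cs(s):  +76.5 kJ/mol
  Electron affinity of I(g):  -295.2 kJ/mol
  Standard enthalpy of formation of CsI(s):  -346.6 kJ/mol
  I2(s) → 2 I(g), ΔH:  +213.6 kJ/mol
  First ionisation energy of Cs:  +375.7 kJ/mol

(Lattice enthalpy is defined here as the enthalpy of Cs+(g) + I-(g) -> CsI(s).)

ΔHf° = 1·ΔHsub + 1·(ΣIE) + 1/2·D(I2) + 1·EA + U
-346.6 = 1·(+76.5) + 1·(+375.7) + 1/2·(+213.6) + 1·(-295.2) + U
U = -346.6 − (+263.8) = -610.4 kJ/mol

U = -610.4 kJ/mol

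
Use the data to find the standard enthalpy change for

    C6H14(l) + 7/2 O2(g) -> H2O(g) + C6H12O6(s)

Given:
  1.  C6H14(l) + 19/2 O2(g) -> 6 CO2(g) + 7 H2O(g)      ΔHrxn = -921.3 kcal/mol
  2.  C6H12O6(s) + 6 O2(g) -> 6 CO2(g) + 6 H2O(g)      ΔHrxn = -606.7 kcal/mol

eq. 1 as written: -921.3 kcal/mol
eq. 2 reversed: +606.7 kcal/mol
By Hess's law, ΔHrxn = (1)·(-921.3) + (-1)·(-606.7) = -314.6 kcal/mol

ΔHrxn = -314.6 kcal/mol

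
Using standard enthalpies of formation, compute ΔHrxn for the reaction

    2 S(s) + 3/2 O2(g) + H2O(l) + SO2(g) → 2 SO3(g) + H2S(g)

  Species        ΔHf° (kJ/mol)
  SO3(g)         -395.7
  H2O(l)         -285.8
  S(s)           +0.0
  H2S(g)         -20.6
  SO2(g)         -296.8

ΔHrxn = -229.4 kJ/mol

Products: 2·(-395.7) + 1·(-20.6) = -812.0
Reactants: 2·(+0.0) + 3/2·(+0.0) + 1·(-285.8) + 1·(-296.8) = -582.6
ΔHrxn = (-812.0) − (-582.6) = -229.4 kJ/mol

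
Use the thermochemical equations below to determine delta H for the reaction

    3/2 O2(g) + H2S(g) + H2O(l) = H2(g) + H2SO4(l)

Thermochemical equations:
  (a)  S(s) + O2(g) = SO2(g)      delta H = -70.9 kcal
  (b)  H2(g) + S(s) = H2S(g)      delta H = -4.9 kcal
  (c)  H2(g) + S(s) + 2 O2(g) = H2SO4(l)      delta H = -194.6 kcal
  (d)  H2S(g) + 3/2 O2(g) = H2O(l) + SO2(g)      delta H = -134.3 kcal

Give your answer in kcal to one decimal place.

(a) as written: -70.9 kcal
(b) reversed and × 2: (-2)·(-4.9) = +9.8 kcal
(c) as written (H2SO4(l) already on the product side): -194.6 kcal
(d) reversed (H2O(l) must end up as a reactant): +134.3 kcal
delta H = (1)·(-70.9) + (-2)·(-4.9) + (1)·(-194.6) + (-1)·(-134.3) = -121.4 kcal

delta H = -121.4 kcal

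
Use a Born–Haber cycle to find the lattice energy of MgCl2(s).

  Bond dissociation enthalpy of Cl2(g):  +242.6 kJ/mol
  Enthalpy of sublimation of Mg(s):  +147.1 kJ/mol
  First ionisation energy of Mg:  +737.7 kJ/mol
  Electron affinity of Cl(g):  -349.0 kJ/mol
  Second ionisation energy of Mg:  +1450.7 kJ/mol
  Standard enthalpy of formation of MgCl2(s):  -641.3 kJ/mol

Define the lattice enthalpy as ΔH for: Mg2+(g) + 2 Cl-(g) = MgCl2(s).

ΔHf° = 1·ΔHsub + 1·(ΣIE) + 1·D(Cl2) + 2·EA + U
-641.3 = 1·(+147.1) + 1·(+2188.4) + 1·(+242.6) + 2·(-349.0) + U
U = -641.3 − (+1880.1) = -2521.4 kJ/mol

U = -2521.4 kJ/mol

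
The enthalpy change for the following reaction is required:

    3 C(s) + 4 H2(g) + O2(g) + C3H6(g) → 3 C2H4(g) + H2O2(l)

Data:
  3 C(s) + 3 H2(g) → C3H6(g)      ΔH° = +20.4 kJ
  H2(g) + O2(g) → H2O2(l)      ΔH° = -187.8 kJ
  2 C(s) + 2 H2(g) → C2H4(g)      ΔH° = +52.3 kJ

ΔH° = -51.3 kJ

equation 1 reversed: -20.4 kJ
equation 2 as written: -187.8 kJ
equation 3 × 3: (3)·(+52.3) = +156.9 kJ
Combining the equations, ΔH° = (-20.4) + (-187.8) + (+156.9) = -51.3 kJ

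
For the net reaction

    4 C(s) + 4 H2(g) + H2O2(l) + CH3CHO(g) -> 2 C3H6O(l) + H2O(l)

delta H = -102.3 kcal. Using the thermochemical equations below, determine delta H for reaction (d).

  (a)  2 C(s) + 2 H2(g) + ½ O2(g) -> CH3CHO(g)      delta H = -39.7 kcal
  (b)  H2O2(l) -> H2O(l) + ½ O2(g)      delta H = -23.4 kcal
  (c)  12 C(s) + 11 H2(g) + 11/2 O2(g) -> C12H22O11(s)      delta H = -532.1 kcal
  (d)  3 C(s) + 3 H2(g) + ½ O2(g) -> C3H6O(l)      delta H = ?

(a) reversed (reverse to put CH3CHO(g) on the reactant side): +39.7 kcal
(b) as written (H2O2(l) already on the reactant side): -23.4 kcal
(c): not needed (C12H22O11(s) appears nowhere else).
(d) × 2 (×2 to match 2 C3H6O(l) in the target): contributes 2·x
-102.3 = (+39.7) + (-23.4) + 2·x
x = (-102.3 − (+16.3)) / (2) = -59.3 kcal

delta H = -59.3 kcal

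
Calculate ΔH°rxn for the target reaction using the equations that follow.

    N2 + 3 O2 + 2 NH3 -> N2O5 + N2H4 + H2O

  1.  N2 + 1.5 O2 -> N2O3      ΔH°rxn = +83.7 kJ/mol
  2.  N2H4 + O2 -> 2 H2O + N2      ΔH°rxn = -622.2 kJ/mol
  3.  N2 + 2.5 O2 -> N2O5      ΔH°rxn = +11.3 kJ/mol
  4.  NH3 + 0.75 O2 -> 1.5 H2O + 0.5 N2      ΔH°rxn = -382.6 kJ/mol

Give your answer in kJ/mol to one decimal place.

ΔH°rxn = -131.7 kJ/mol

eq. 1: not needed (N2O3 appears nowhere else).
eq. 2 reversed (N2H4 must end up as a product): +622.2 kJ/mol
eq. 3 as written (N2O5 already on the product side): +11.3 kJ/mol
eq. 4 × 2 (×2 to match 2 NH3 in the target): (2)·(-382.6) = -765.2 kJ/mol
Summing the manipulated equations, ΔH°rxn = (+622.2) + (+11.3) + (-765.2) = -131.7 kJ/mol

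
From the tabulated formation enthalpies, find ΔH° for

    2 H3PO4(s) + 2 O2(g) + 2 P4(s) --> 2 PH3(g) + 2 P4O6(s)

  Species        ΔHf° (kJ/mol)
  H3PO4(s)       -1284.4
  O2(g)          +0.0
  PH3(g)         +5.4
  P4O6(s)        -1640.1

ΔH°rxn = Σ nΔHf°(products) − Σ nΔHf°(reactants).
Products: 2·(+5.4) + 2·(-1640.1) = -3269.4
Reactants: 2·(-1284.4) + 2·(+0.0) + 2·(+0.0) = -2568.8
ΔH° = (-3269.4) − (-2568.8) = -700.6 kJ/mol

ΔH° = -700.6 kJ/mol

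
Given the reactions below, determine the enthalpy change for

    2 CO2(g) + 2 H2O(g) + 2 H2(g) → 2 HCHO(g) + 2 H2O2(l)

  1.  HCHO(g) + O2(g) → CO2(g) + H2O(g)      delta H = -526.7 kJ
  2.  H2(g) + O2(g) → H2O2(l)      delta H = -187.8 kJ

eq. 1 reversed and × 2: (-2)·(-526.7) = +1053.4 kJ
eq. 2 × 2: (2)·(-187.8) = -375.6 kJ
Since enthalpy is a state function, delta H = (+1053.4) + (-375.6) = 677.8 kJ

delta H = 677.8 kJ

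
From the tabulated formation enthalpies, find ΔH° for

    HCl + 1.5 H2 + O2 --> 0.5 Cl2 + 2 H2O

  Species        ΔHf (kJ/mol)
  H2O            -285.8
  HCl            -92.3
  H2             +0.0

Products: 1/2·(+0.0) + 2·(-285.8) = -571.6
Reactants: 1·(-92.3) + 3/2·(+0.0) + 1·(+0.0) = -92.3
ΔH° = (-571.6) − (-92.3) = -479.3 kJ/mol

ΔH° = -479.3 kJ/mol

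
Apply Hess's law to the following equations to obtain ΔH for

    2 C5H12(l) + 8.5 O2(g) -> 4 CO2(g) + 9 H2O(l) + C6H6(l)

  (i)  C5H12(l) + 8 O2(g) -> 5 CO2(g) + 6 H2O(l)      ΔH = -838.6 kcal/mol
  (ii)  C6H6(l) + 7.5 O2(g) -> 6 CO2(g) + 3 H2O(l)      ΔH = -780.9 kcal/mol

(i) × 2 (×2 to match 2 C5H12(l) in the target): (2)·(-838.6) = -1677.2 kcal/mol
(ii) reversed (reverse to put C6H6(l) on the product side): +780.9 kcal/mol
Summing the manipulated equations, ΔH = (-1677.2) + (+780.9) = -896.3 kcal/mol

ΔH = -896.3 kcal/mol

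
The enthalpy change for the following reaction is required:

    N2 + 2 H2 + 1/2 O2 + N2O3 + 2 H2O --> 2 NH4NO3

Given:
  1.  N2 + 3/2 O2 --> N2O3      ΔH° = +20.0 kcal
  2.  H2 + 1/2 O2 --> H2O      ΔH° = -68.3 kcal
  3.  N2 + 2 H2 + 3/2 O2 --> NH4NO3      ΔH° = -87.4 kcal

eq. 1 reversed (N2O3 must end up as a reactant): -20.0 kcal
eq. 2 reversed and × 2 (H2O must end up as a reactant; scale by 2 for the 2 H2O): (-2)·(-68.3) = +136.6 kcal
eq. 3 × 2 (scale by 2 for the 2 NH4NO3): (2)·(-87.4) = -174.8 kcal
ΔH° = (-1)·(+20.0) + (-2)·(-68.3) + (2)·(-87.4) = -58.2 kcal

ΔH° = -58.2 kcal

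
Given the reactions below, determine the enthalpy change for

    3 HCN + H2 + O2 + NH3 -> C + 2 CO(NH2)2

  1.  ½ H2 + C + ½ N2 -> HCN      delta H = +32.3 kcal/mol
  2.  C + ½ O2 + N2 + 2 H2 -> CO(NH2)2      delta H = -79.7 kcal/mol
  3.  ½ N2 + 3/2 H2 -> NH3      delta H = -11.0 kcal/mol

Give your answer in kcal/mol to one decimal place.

eq. 1 reversed and × 3: (-3)·(+32.3) = -96.9 kcal/mol
eq. 2 × 2: (2)·(-79.7) = -159.4 kcal/mol
eq. 3 reversed: +11.0 kcal/mol
Combining the equations, delta H = (-3)·(+32.3) + (2)·(-79.7) + (-1)·(-11.0) = -245.3 kcal/mol

delta H = -245.3 kcal/mol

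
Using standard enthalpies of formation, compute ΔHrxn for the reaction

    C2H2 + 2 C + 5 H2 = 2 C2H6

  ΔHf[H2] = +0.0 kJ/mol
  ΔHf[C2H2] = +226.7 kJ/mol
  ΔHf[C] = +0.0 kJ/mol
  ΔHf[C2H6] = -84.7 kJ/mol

ΔHrxn = -396.1 kJ/mol

Products: 2·(-84.7) = -169.4
Reactants: 1·(+226.7) + 2·(+0.0) + 5·(+0.0) = +226.7
ΔHrxn = (-169.4) − (+226.7) = -396.1 kJ/mol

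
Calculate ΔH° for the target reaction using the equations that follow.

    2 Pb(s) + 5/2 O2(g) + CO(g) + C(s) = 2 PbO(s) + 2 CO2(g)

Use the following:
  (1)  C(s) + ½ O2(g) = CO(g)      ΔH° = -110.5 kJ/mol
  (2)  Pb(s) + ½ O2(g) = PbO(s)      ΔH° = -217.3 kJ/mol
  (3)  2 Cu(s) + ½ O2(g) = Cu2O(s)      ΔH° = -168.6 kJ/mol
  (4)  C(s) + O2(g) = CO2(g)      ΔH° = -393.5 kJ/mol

ΔH° = -1111.1 kJ/mol

(1) reversed: +110.5 kJ/mol
(2) × 2: (2)·(-217.3) = -434.6 kJ/mol
(3): not needed.
(4) × 2: (2)·(-393.5) = -787.0 kJ/mol
Since enthalpy is a state function, ΔH° = (-1)·(-110.5) + (2)·(-217.3) + (2)·(-393.5) = -1111.1 kJ/mol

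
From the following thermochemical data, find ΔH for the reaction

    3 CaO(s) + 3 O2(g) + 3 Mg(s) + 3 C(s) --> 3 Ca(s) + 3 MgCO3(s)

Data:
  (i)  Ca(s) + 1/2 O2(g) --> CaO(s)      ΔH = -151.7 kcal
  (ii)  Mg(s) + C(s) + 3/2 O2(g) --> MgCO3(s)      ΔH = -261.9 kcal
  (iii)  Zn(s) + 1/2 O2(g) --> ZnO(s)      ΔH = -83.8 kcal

ΔH = -330.6 kcal

(i) reversed and × 3 (reverse to put CaO(s) on the reactant side; scale by 3 for the 3 CaO(s)): (-3)·(-151.7) = +455.1 kcal
(ii) × 3 (×3 to match 3 MgCO3(s) in the target): (3)·(-261.9) = -785.7 kcal
(iii): not needed (Zn(s) appears nowhere else).
Summing the manipulated equations, ΔH = (-3)·(-151.7) + (3)·(-261.9) = -330.6 kcal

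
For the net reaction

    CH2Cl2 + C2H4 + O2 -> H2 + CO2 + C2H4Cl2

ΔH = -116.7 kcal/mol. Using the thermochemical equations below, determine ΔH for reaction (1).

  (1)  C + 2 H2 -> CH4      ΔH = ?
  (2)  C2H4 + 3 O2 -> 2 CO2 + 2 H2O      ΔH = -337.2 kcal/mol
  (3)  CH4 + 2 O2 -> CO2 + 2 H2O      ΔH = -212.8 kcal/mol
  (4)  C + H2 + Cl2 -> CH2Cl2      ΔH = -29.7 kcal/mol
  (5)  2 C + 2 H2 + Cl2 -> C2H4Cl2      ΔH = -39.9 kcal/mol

(1) reversed: contributes −x
(2) as written (C2H4 already on the reactant side): -337.2 kcal/mol
(3) reversed: +212.8 kcal/mol
(4) reversed (reverse to put CH2Cl2 on the reactant side): +29.7 kcal/mol
(5) as written (C2H4Cl2 already on the product side): -39.9 kcal/mol
-116.7 = (-337.2) + (+212.8) + (+29.7) + (-39.9) − x
x = (-116.7 − (-134.6)) / (-1) = -17.9 kcal/mol

ΔH = -17.9 kcal/mol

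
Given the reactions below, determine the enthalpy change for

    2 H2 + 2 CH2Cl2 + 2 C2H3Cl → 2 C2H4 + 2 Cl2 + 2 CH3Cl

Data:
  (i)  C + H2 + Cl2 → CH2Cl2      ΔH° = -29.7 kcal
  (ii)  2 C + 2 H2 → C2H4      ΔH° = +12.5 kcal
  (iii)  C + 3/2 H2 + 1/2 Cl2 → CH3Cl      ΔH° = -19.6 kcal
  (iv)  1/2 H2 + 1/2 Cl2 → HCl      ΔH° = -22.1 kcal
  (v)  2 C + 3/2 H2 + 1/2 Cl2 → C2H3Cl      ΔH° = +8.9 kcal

(i) reversed and × 2 (CH2Cl2 must end up as a reactant; ×2 to match 2 CH2Cl2 in the target): (-2)·(-29.7) = +59.4 kcal
(ii) × 2 (scale by 2 for the 2 C2H4): (2)·(+12.5) = +25.0 kcal
(iii) × 2 (scale by 2 for the 2 CH3Cl): (2)·(-19.6) = -39.2 kcal
(iv): not needed (HCl appears nowhere else).
(v) reversed and × 2 (C2H3Cl must end up as a reactant; scale by 2 for the 2 C2H3Cl): (-2)·(+8.9) = -17.8 kcal
ΔH° = (+59.4) + (+25.0) + (-39.2) + (-17.8) = 27.4 kcal

ΔH° = 27.4 kcal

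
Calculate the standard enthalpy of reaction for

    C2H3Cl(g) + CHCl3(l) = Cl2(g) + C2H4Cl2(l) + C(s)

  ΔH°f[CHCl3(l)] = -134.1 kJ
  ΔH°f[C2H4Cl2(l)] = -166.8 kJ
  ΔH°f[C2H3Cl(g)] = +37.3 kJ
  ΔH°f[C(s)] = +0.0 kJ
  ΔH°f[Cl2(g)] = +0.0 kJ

ΔH°rxn = Σ nΔHf°(products) − Σ nΔHf°(reactants).
Products: 1·(+0.0) + 1·(-166.8) + 1·(+0.0) = -166.8
Reactants: 1·(+37.3) + 1·(-134.1) = -96.8
ΔH_rxn = (-166.8) − (-96.8) = -70.0 kJ

ΔH_rxn = -70.0 kJ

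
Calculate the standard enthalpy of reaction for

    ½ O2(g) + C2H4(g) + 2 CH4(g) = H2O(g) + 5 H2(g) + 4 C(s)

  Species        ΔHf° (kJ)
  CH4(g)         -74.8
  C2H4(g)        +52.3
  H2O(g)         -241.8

Products: 1·(-241.8) + 5·(+0.0) + 4·(+0.0) = -241.8
Reactants: 1/2·(+0.0) + 1·(+52.3) + 2·(-74.8) = -97.3
ΔH_rxn = (-241.8) − (-97.3) = -144.5 kJ

ΔH_rxn = -144.5 kJ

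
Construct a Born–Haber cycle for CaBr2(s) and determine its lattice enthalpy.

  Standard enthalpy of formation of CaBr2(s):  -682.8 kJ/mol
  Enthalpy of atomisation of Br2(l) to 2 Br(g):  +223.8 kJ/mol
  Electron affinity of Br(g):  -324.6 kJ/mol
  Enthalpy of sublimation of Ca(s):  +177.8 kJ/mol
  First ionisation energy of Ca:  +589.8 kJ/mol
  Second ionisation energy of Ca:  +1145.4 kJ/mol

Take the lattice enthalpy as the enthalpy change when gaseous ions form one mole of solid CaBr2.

ΔHf° = 1·ΔHsub + 1·(ΣIE) + 1·D(Br2) + 2·EA + U
-682.8 = 1·(+177.8) + 1·(+1735.2) + 1·(+223.8) + 2·(-324.6) + U
U = -682.8 − (+1487.6) = -2170.4 kJ/mol

U = -2170.4 kJ/mol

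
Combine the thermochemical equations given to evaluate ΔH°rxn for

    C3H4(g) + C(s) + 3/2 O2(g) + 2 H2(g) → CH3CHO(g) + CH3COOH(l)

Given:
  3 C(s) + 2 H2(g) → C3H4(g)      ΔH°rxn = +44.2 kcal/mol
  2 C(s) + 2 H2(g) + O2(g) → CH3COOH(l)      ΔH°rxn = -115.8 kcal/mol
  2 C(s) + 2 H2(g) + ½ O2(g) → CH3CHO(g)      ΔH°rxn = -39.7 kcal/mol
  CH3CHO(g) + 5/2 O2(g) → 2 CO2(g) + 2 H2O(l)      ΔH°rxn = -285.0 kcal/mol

equation 1 reversed (C3H4(g) must end up as a reactant): -44.2 kcal/mol
equation 2 as written (CH3COOH(l) already on the product side): -115.8 kcal/mol
equation 3 as written: -39.7 kcal/mol
equation 4: not needed (CO2(g) appears nowhere else).
By Hess's law, ΔH°rxn = (-1)·(+44.2) + (1)·(-115.8) + (1)·(-39.7) = -199.7 kcal/mol

ΔH°rxn = -199.7 kcal/mol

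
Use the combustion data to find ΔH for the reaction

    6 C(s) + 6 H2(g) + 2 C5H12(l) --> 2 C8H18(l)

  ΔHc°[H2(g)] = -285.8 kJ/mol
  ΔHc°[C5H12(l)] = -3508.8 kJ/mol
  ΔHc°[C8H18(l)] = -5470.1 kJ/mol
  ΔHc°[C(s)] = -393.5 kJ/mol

With combustion enthalpies, reactants minus products:
= [6·(-393.5) + 6·(-285.8) + 2·(-3508.8)] − [2·(-5470.1)]
= -153.2 kJ/mol

ΔH = -153.2 kJ/mol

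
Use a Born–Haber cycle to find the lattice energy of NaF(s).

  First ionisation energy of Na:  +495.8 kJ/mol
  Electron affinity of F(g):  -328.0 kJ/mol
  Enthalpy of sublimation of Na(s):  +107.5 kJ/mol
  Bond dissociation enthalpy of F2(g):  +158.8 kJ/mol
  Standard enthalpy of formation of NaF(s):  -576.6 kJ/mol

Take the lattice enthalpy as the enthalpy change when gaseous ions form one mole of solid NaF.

U = -931.3 kJ/mol

ΔHf° = 1·ΔHsub + 1·(ΣIE) + 1/2·D(F2) + 1·EA + U
-576.6 = 1·(+107.5) + 1·(+495.8) + 1/2·(+158.8) + 1·(-328.0) + U
U = -576.6 − (+354.7) = -931.3 kJ/mol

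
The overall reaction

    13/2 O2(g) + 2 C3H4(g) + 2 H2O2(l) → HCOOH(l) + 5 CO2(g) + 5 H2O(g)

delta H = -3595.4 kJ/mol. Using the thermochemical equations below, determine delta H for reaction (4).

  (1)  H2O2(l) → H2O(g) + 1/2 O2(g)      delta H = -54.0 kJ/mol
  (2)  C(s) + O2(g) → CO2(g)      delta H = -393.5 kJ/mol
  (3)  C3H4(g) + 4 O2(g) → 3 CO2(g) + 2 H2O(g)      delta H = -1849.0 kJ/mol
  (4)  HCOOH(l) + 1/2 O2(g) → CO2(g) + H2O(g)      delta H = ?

delta H = -210.6 kJ/mol

(1) × 2 (scale by 2 for the 2 H2O2(l)): (2)·(-54.0) = -108.0 kJ/mol
(2): not needed (C(s) appears nowhere else).
(3) × 2 (scale by 2 for the 2 C3H4(g)): (2)·(-1849.0) = -3698.0 kJ/mol
(4) reversed (HCOOH(l) must end up as a product): contributes −x
-3595.4 = (-108.0) + (-3698.0) − x
x = (-3595.4 − (-3806.0)) / (-1) = -210.6 kJ/mol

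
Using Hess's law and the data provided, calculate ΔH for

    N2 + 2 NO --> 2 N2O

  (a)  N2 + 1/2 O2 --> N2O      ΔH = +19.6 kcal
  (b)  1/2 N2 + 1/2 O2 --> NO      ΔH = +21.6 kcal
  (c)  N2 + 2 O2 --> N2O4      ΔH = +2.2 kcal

(a) × 2 (×2 to match 2 N2O in the target): (2)·(+19.6) = +39.2 kcal
(b) reversed and × 2 (NO must end up as a reactant; scale by 2 for the 2 NO): (-2)·(+21.6) = -43.2 kcal
(c): not needed (N2O4 appears nowhere else).
By Hess's law, ΔH = (2)·(+19.6) + (-2)·(+21.6) = -4.0 kcal

ΔH = -4.0 kcal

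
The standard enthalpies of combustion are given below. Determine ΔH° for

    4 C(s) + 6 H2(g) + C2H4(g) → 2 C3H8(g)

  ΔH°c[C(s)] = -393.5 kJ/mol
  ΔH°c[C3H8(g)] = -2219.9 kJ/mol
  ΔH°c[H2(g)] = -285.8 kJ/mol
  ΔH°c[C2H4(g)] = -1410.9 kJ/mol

Using ΔH = Σ nΔHc°(reactants) − Σ nΔHc°(products):
= [4·(-393.5) + 6·(-285.8) + 1·(-1410.9)] − [2·(-2219.9)]
= -259.9 kJ/mol

ΔH° = -259.9 kJ/mol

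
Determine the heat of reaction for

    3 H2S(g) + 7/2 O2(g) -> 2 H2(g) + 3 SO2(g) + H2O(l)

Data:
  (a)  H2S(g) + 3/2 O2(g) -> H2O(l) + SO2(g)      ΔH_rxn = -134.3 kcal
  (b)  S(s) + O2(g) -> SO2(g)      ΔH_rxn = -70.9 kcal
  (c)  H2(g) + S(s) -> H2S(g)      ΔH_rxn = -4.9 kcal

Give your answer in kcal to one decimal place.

(a) as written (H2O(l) already on the product side): -134.3 kcal
(b) × 2: (2)·(-70.9) = -141.8 kcal
(c) reversed and × 2 (H2(g) must end up as a product; scale by 2 for the 2 H2(g)): (-2)·(-4.9) = +9.8 kcal
Combining the equations, ΔH_rxn = (-134.3) + (-141.8) + (+9.8) = -266.3 kcal

ΔH_rxn = -266.3 kcal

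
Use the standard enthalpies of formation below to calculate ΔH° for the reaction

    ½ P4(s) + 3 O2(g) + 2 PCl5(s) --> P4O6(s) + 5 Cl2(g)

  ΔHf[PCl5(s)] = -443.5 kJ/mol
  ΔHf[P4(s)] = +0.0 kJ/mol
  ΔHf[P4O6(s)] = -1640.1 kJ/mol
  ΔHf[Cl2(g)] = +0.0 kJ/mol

Products: 1·(-1640.1) + 5·(+0.0) = -1640.1
Reactants: 1/2·(+0.0) + 3·(+0.0) + 2·(-443.5) = -887.0
ΔH° = (-1640.1) − (-887.0) = -753.1 kJ/mol

ΔH° = -753.1 kJ/mol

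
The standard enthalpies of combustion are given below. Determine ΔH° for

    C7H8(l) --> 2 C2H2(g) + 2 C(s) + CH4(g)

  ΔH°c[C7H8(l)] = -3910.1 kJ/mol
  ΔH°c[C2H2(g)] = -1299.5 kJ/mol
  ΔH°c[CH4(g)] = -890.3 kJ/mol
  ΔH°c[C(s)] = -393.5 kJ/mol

ΔH° = 366.2 kJ/mol

Using ΔH = Σ nΔHc°(reactants) − Σ nΔHc°(products):
= [1·(-3910.1)] − [2·(-1299.5) + 2·(-393.5) + 1·(-890.3)]
= 366.2 kJ/mol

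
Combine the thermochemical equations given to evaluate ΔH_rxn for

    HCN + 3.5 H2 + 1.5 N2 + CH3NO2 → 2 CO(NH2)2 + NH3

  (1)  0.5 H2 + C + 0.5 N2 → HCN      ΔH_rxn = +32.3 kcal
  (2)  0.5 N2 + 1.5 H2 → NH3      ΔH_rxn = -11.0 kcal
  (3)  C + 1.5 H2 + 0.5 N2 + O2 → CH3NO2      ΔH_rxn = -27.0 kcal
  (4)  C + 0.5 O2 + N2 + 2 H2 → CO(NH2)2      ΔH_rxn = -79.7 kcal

(1) reversed: -32.3 kcal
(2) as written: -11.0 kcal
(3) reversed: +27.0 kcal
(4) × 2: (2)·(-79.7) = -159.4 kcal
Summing the manipulated equations, ΔH_rxn = (-1)·(+32.3) + (1)·(-11.0) + (-1)·(-27.0) + (2)·(-79.7) = -175.7 kcal

ΔH_rxn = -175.7 kcal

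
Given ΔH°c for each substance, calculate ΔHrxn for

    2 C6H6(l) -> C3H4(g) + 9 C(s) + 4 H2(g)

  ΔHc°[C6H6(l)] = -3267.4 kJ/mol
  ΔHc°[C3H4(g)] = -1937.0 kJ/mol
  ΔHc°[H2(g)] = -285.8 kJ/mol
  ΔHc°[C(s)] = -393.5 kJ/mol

ΔHrxn = 86.9 kJ/mol

Using ΔH = Σ nΔHc°(reactants) − Σ nΔHc°(products):
= [2·(-3267.4)] − [1·(-1937.0) + 9·(-393.5) + 4·(-285.8)]
= 86.9 kJ/mol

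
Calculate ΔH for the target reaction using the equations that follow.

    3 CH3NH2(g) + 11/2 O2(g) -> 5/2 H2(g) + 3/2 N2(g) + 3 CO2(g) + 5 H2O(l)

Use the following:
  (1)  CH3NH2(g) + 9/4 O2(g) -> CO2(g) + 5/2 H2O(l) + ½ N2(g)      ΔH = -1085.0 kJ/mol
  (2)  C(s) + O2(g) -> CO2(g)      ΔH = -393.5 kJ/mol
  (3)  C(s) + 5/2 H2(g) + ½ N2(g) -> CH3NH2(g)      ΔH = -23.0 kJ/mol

(1) × 2: (2)·(-1085.0) = -2170.0 kJ/mol
(2) as written: -393.5 kJ/mol
(3) reversed: +23.0 kJ/mol
ΔH = (2)·(-1085.0) + (1)·(-393.5) + (-1)·(-23.0) = -2540.5 kJ/mol

ΔH = -2540.5 kJ/mol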